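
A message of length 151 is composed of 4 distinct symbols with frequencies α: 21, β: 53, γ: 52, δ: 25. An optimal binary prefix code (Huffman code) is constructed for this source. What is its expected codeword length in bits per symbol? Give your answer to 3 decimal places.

Probabilities are the counts divided by 151.
Repeatedly combine the two least-probable nodes; the expected code length is the sum of the merged weights.
merge 21/151 + 25/151 → 46/151
merge 46/151 + 52/151 → 98/151
merge 53/151 + 98/151 → 1
L = 46/151 + 98/151 + 1 = 295/151 ≈ 1.954 bits/symbol.

1.954 bits/symbol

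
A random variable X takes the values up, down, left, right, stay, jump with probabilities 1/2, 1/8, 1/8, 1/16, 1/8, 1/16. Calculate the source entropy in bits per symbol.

2.125 bits

Each probability is a power of 1/2, so log₂(1/p) is an integer.
H = Σ p·log₂(1/p) = 1/2·1 + 1/8·3 + 1/8·3 + 1/16·4 + 1/8·3 + 1/16·4 = 2.125 bits.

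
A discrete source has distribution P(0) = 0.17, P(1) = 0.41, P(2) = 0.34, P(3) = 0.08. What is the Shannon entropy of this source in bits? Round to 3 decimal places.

1.783 bits

H = −Σ pᵢ log₂ pᵢ.
−0.17·log₂(0.17) = 0.4346
−0.41·log₂(0.41) = 0.5274
−0.34·log₂(0.34) = 0.5292
−0.08·log₂(0.08) = 0.2915
Sum ≈ 1.7827 → 1.783 bits.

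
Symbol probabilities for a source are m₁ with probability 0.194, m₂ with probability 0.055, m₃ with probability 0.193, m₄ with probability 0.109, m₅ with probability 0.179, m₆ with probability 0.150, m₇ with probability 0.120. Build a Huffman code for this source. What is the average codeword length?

2.777 bits/symbol

Repeatedly combine the two least-probable nodes; the expected code length is the sum of the merged weights.
merge 11/200 + 109/1000 → 41/250
merge 3/25 + 3/20 → 27/100
merge 41/250 + 179/1000 → 343/1000
merge 193/1000 + 97/500 → 387/1000
merge 27/100 + 343/1000 → 613/1000
merge 387/1000 + 613/1000 → 1
L = 41/250 + 27/100 + 343/1000 + 387/1000 + 613/1000 + 1 = 2777/1000 = 2.777 bits/symbol.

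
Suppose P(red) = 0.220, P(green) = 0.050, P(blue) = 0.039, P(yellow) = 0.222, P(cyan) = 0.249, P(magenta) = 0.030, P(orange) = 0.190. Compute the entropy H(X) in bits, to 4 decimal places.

H = −Σ pᵢ log₂ pᵢ.
−0.220·log₂(0.220) = 0.4806
−0.050·log₂(0.050) = 0.2161
−0.039·log₂(0.039) = 0.1825
−0.222·log₂(0.222) = 0.4820
−0.249·log₂(0.249) = 0.4994
−0.030·log₂(0.030) = 0.1518
−0.190·log₂(0.190) = 0.4552
Sum ≈ 2.4677 → 2.4677 bits.

2.4677 bits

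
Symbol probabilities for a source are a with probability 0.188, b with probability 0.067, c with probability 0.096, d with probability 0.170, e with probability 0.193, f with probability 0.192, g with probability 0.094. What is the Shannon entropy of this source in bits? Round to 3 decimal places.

H = −Σ pᵢ log₂ pᵢ.
−0.188·log₂(0.188) = 0.4533
−0.067·log₂(0.067) = 0.2613
−0.096·log₂(0.096) = 0.3246
−0.170·log₂(0.170) = 0.4346
−0.193·log₂(0.193) = 0.4581
−0.192·log₂(0.192) = 0.4571
−0.094·log₂(0.094) = 0.3207
Sum ≈ 2.7096 → 2.710 bits.

2.710 bits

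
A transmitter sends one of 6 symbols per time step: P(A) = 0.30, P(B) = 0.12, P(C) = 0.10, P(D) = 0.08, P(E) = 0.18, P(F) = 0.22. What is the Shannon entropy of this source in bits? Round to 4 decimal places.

H = −Σ pᵢ log₂ pᵢ.
−0.30·log₂(0.30) = 0.5211
−0.12·log₂(0.12) = 0.3671
−0.10·log₂(0.10) = 0.3322
−0.08·log₂(0.08) = 0.2915
−0.18·log₂(0.18) = 0.4453
−0.22·log₂(0.22) = 0.4806
Sum ≈ 2.4377 → 2.4377 bits.

2.4377 bits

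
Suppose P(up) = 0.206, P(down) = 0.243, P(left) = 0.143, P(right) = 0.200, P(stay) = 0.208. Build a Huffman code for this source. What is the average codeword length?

2.343 bits/symbol

Repeatedly combine the two least-probable nodes; the expected code length is the sum of the merged weights.
merge 143/1000 + 1/5 → 343/1000
merge 103/500 + 26/125 → 207/500
merge 243/1000 + 343/1000 → 293/500
merge 207/500 + 293/500 → 1
L = 343/1000 + 207/500 + 293/500 + 1 = 2343/1000 = 2.343 bits/symbol.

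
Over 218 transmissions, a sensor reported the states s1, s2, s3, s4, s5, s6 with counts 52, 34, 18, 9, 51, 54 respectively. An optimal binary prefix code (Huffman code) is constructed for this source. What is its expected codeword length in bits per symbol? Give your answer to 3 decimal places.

Probabilities are the counts divided by 218.
Repeatedly combine the two least-probable nodes; the expected code length is the sum of the merged weights.
merge 9/218 + 9/109 → 27/218
merge 27/218 + 17/109 → 61/218
merge 51/218 + 26/109 → 103/218
merge 27/109 + 61/218 → 115/218
merge 103/218 + 115/218 → 1
L = 27/218 + 61/218 + 103/218 + 115/218 + 1 = 262/109 ≈ 2.404 bits/symbol.

2.404 bits/symbol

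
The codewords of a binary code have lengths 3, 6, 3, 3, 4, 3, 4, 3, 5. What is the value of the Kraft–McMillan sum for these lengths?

0.796875

With common denominator 2^6 = 64: Σ 2^(−ℓᵢ) = 8/64 + 1/64 + 8/64 + 8/64 + 4/64 + 8/64 + 4/64 + 8/64 + 2/64 = 51/64 = 0.796875.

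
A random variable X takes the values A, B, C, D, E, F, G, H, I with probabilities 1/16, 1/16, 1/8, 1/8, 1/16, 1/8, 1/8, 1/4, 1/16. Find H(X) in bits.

3 bits

Each probability is a power of 1/2, so log₂(1/p) is an integer.
H = Σ p·log₂(1/p) = 1/16·4 + 1/16·4 + 1/8·3 + 1/8·3 + 1/16·4 + 1/8·3 + 1/8·3 + 1/4·2 + 1/16·4 = 3 bits.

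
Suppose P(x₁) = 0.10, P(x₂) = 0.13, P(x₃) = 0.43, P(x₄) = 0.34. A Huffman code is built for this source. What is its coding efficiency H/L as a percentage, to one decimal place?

Entropy H = −Σ p log₂ p ≈ 1.7676 bits.
Huffman merges: 1/10+13/100→23/100; 23/100+17/50→57/100; 43/100+57/100→1. L = 9/5 ≈ 1.8000.
Efficiency = H/L = 1.7676/1.8000 = 98.2%.

98.2%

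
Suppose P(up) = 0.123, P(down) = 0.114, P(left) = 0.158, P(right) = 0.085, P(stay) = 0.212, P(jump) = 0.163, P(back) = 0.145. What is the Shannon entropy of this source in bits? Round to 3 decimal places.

H = −Σ pᵢ log₂ pᵢ.
−0.123·log₂(0.123) = 0.3719
−0.114·log₂(0.114) = 0.3571
−0.158·log₂(0.158) = 0.4206
−0.085·log₂(0.085) = 0.3023
−0.212·log₂(0.212) = 0.4744
−0.163·log₂(0.163) = 0.4266
−0.145·log₂(0.145) = 0.4040
Sum ≈ 2.7569 → 2.757 bits.

2.757 bits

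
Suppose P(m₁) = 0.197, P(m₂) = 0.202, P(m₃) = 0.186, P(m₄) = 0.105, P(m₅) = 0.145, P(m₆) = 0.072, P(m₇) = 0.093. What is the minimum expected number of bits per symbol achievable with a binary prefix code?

Repeatedly combine the two least-probable nodes; the expected code length is the sum of the merged weights.
merge 9/125 + 93/1000 → 33/200
merge 21/200 + 29/200 → 1/4
merge 33/200 + 93/500 → 351/1000
merge 197/1000 + 101/500 → 399/1000
merge 1/4 + 351/1000 → 601/1000
merge 399/1000 + 601/1000 → 1
L = 33/200 + 1/4 + 351/1000 + 399/1000 + 601/1000 + 1 = 1383/500 = 2.766 bits/symbol.

2.766 bits/symbol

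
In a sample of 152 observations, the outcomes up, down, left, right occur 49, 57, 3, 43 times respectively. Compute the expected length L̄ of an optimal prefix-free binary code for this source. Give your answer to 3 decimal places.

Probabilities are the counts divided by 152.
Repeatedly combine the two least-probable nodes; the expected code length is the sum of the merged weights.
merge 3/152 + 43/152 → 23/76
merge 23/76 + 49/152 → 5/8
merge 3/8 + 5/8 → 1
L = 23/76 + 5/8 + 1 = 293/152 ≈ 1.928 bits/symbol.

1.928 bits/symbol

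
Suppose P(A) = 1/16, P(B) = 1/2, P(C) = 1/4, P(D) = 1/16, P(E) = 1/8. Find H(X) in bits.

Each probability is a power of 1/2, so log₂(1/p) is an integer.
H = Σ p·log₂(1/p) = 1/16·4 + 1/2·1 + 1/4·2 + 1/16·4 + 1/8·3 = 1.875 bits.

1.875 bits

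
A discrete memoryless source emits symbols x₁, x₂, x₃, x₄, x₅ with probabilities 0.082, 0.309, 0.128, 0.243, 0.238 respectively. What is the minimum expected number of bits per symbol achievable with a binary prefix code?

Repeatedly combine the two least-probable nodes; the expected code length is the sum of the merged weights.
merge 41/500 + 16/125 → 21/100
merge 21/100 + 119/500 → 56/125
merge 243/1000 + 309/1000 → 69/125
merge 56/125 + 69/125 → 1
L = 21/100 + 56/125 + 69/125 + 1 = 221/100 = 2.21 bits/symbol.

2.21 bits/symbol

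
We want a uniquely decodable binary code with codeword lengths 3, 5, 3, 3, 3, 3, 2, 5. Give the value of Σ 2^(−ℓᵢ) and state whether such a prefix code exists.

0.9375; yes

With common denominator 2^5 = 32: Σ 2^(−ℓᵢ) = 4/32 + 1/32 + 4/32 + 4/32 + 4/32 + 4/32 + 8/32 + 1/32 = 30/32 = 0.9375.
Kraft's inequality requires Σ ≤ 1; here Σ = 0.9375 ≤ 1, so such a prefix code exists.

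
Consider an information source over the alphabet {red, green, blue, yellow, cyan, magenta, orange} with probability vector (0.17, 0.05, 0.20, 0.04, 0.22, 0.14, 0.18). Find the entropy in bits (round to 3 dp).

2.624 bits

H = −Σ pᵢ log₂ pᵢ.
−0.17·log₂(0.17) = 0.4346
−0.05·log₂(0.05) = 0.2161
−0.20·log₂(0.20) = 0.4644
−0.04·log₂(0.04) = 0.1858
−0.22·log₂(0.22) = 0.4806
−0.14·log₂(0.14) = 0.3971
−0.18·log₂(0.18) = 0.4453
Sum ≈ 2.6238 → 2.624 bits.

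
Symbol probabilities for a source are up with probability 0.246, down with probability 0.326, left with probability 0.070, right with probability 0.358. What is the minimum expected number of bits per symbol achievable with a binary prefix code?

1.958 bits/symbol

Repeatedly combine the two least-probable nodes; the expected code length is the sum of the merged weights.
merge 7/100 + 123/500 → 79/250
merge 79/250 + 163/500 → 321/500
merge 179/500 + 321/500 → 1
L = 79/250 + 321/500 + 1 = 979/500 = 1.958 bits/symbol.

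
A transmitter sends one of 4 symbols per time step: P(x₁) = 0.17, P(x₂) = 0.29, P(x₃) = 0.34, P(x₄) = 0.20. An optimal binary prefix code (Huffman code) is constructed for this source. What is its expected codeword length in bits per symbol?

Repeatedly combine the two least-probable nodes; the expected code length is the sum of the merged weights.
merge 17/100 + 1/5 → 37/100
merge 29/100 + 17/50 → 63/100
merge 37/100 + 63/100 → 1
L = 37/100 + 63/100 + 1 = 2 bits/symbol.

2 bits/symbol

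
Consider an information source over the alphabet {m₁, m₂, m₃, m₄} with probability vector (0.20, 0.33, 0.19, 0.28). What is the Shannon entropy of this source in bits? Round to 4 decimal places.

1.9617 bits

H = −Σ pᵢ log₂ pᵢ.
−0.20·log₂(0.20) = 0.4644
−0.33·log₂(0.33) = 0.5278
−0.19·log₂(0.19) = 0.4552
−0.28·log₂(0.28) = 0.5142
Sum ≈ 1.9617 → 1.9617 bits.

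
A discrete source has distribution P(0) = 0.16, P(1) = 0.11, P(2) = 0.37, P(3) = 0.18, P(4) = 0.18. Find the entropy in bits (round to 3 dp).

H = −Σ pᵢ log₂ pᵢ.
−0.16·log₂(0.16) = 0.4230
−0.11·log₂(0.11) = 0.3503
−0.37·log₂(0.37) = 0.5307
−0.18·log₂(0.18) = 0.4453
−0.18·log₂(0.18) = 0.4453
Sum ≈ 2.1946 → 2.195 bits.

2.195 bits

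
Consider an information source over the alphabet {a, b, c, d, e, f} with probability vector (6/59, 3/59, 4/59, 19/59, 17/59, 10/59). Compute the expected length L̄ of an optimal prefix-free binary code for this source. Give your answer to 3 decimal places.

Repeatedly combine the two least-probable nodes; the expected code length is the sum of the merged weights.
merge 3/59 + 4/59 → 7/59
merge 6/59 + 7/59 → 13/59
merge 10/59 + 13/59 → 23/59
merge 17/59 + 19/59 → 36/59
merge 23/59 + 36/59 → 1
L = 7/59 + 13/59 + 23/59 + 36/59 + 1 = 138/59 ≈ 2.339 bits/symbol.

2.339 bits/symbol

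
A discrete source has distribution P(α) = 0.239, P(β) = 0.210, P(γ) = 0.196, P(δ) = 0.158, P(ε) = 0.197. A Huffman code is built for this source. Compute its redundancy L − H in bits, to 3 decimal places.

Entropy H = −Σ p log₂ p ≈ 2.3095 bits.
Huffman merges: 79/500+49/250→177/500; 197/1000+21/100→407/1000; 239/1000+177/500→593/1000; 407/1000+593/1000→1. L = 1177/500 ≈ 2.3540.
L − H = 2.3540 − 2.3095 = 0.045 bits.

0.045 bits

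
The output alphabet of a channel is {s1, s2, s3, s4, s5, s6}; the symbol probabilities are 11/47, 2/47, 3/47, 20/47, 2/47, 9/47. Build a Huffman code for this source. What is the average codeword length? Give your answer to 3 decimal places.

Repeatedly combine the two least-probable nodes; the expected code length is the sum of the merged weights.
merge 2/47 + 2/47 → 4/47
merge 3/47 + 4/47 → 7/47
merge 7/47 + 9/47 → 16/47
merge 11/47 + 16/47 → 27/47
merge 20/47 + 27/47 → 1
L = 4/47 + 7/47 + 16/47 + 27/47 + 1 = 101/47 ≈ 2.149 bits/symbol.

2.149 bits/symbol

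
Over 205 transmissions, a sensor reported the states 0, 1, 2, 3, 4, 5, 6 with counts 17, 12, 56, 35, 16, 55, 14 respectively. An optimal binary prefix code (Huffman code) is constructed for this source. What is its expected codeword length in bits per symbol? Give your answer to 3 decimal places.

Probabilities are the counts divided by 205.
Repeatedly combine the two least-probable nodes; the expected code length is the sum of the merged weights.
merge 12/205 + 14/205 → 26/205
merge 16/205 + 17/205 → 33/205
merge 26/205 + 33/205 → 59/205
merge 7/41 + 11/41 → 18/41
merge 56/205 + 59/205 → 23/41
merge 18/41 + 23/41 → 1
L = 26/205 + 33/205 + 59/205 + 18/41 + 23/41 + 1 = 528/205 ≈ 2.576 bits/symbol.

2.576 bits/symbol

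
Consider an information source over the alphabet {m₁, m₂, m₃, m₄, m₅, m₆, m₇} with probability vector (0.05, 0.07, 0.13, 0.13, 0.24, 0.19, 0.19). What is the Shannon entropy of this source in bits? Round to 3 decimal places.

2.655 bits

H = −Σ pᵢ log₂ pᵢ.
−0.05·log₂(0.05) = 0.2161
−0.07·log₂(0.07) = 0.2686
−0.13·log₂(0.13) = 0.3826
−0.13·log₂(0.13) = 0.3826
−0.24·log₂(0.24) = 0.4941
−0.19·log₂(0.19) = 0.4552
−0.19·log₂(0.19) = 0.4552
Sum ≈ 2.6545 → 2.655 bits.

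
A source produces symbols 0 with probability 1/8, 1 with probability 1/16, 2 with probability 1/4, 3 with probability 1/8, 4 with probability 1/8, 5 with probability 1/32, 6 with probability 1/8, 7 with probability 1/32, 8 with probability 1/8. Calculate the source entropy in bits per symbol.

2.9375 bits

Each probability is a power of 1/2, so log₂(1/p) is an integer.
H = Σ p·log₂(1/p) = 1/8·3 + 1/16·4 + 1/4·2 + 1/8·3 + 1/8·3 + 1/32·5 + 1/8·3 + 1/32·5 + 1/8·3 = 2.9375 bits.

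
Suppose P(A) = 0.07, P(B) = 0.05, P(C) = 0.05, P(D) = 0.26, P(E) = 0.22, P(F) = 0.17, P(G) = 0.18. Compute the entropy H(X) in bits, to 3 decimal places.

H = −Σ pᵢ log₂ pᵢ.
−0.07·log₂(0.07) = 0.2686
−0.05·log₂(0.05) = 0.2161
−0.05·log₂(0.05) = 0.2161
−0.26·log₂(0.26) = 0.5053
−0.22·log₂(0.22) = 0.4806
−0.17·log₂(0.17) = 0.4346
−0.18·log₂(0.18) = 0.4453
Sum ≈ 2.5665 → 2.567 bits.

2.567 bits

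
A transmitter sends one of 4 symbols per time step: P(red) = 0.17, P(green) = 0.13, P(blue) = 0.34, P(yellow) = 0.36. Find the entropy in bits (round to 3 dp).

H = −Σ pᵢ log₂ pᵢ.
−0.17·log₂(0.17) = 0.4346
−0.13·log₂(0.13) = 0.3826
−0.34·log₂(0.34) = 0.5292
−0.36·log₂(0.36) = 0.5306
Sum ≈ 1.8770 → 1.877 bits.

1.877 bits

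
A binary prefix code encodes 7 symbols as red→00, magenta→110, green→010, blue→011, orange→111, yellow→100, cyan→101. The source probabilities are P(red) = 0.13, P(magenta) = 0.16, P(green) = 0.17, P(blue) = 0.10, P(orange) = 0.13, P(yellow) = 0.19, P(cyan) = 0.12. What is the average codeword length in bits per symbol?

L̄ = Σ pᵢ·ℓᵢ = 0.13·2 + 0.16·3 + 0.17·3 + 0.10·3 + 0.13·3 + 0.19·3 + 0.12·3 = 2.87 bits/symbol.

2.87 bits/symbol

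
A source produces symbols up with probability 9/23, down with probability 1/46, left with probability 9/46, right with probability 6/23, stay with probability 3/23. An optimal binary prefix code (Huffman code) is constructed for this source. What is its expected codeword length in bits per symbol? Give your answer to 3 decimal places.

Repeatedly combine the two least-probable nodes; the expected code length is the sum of the merged weights.
merge 1/46 + 3/23 → 7/46
merge 7/46 + 9/46 → 8/23
merge 6/23 + 8/23 → 14/23
merge 9/23 + 14/23 → 1
L = 7/46 + 8/23 + 14/23 + 1 = 97/46 ≈ 2.109 bits/symbol.

2.109 bits/symbol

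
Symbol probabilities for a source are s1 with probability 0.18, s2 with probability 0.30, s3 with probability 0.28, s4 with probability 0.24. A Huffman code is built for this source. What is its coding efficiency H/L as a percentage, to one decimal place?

98.7%

Entropy H = −Σ p log₂ p ≈ 1.9748 bits.
Huffman merges: 9/50+6/25→21/50; 7/25+3/10→29/50; 21/50+29/50→1. L = 2 ≈ 2.0000.
Efficiency = H/L = 1.9748/2.0000 = 98.7%.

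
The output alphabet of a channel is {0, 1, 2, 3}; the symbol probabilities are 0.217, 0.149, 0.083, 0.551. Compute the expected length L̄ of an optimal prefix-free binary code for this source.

1.681 bits/symbol

Repeatedly combine the two least-probable nodes; the expected code length is the sum of the merged weights.
merge 83/1000 + 149/1000 → 29/125
merge 217/1000 + 29/125 → 449/1000
merge 449/1000 + 551/1000 → 1
L = 29/125 + 449/1000 + 1 = 1681/1000 = 1.681 bits/symbol.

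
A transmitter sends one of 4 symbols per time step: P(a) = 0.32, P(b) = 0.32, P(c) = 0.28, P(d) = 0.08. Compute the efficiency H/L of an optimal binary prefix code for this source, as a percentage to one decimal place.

92.9%

Entropy H = −Σ p log₂ p ≈ 1.8578 bits.
Huffman merges: 2/25+7/25→9/25; 8/25+8/25→16/25; 9/25+16/25→1. L = 2 ≈ 2.0000.
Efficiency = H/L = 1.8578/2.0000 = 92.9%.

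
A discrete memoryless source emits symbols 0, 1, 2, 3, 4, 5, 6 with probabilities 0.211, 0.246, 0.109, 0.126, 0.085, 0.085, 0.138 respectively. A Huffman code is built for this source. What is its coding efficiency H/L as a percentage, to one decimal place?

Entropy H = −Σ p log₂ p ≈ 2.6953 bits.
Huffman merges: 17/200+17/200→17/100; 109/1000+63/500→47/200; 69/500+17/100→77/250; 211/1000+47/200→223/500; 123/500+77/250→277/500; 223/500+277/500→1. L = 2713/1000 ≈ 2.7130.
Efficiency = H/L = 2.6953/2.7130 = 99.3%.

99.3%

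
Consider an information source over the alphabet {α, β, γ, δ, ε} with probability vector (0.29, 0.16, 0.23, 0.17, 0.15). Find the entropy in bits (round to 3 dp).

2.274 bits

H = −Σ pᵢ log₂ pᵢ.
−0.29·log₂(0.29) = 0.5179
−0.16·log₂(0.16) = 0.4230
−0.23·log₂(0.23) = 0.4877
−0.17·log₂(0.17) = 0.4346
−0.15·log₂(0.15) = 0.4105
Sum ≈ 2.2737 → 2.274 bits.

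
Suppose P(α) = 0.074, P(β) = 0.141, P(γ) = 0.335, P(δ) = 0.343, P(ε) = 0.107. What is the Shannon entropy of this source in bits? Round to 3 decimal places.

2.080 bits

H = −Σ pᵢ log₂ pᵢ.
−0.074·log₂(0.074) = 0.2780
−0.141·log₂(0.141) = 0.3985
−0.335·log₂(0.335) = 0.5286
−0.343·log₂(0.343) = 0.5295
−0.107·log₂(0.107) = 0.3450
Sum ≈ 2.0795 → 2.080 bits.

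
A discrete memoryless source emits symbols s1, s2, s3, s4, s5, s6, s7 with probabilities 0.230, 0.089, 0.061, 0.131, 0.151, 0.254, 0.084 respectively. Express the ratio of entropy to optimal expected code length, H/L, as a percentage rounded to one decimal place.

Entropy H = −Σ p log₂ p ≈ 2.6427 bits.
Huffman merges: 61/1000+21/250→29/200; 89/1000+131/1000→11/50; 29/200+151/1000→37/125; 11/50+23/100→9/20; 127/500+37/125→11/20; 9/20+11/20→1. L = 2661/1000 ≈ 2.6610.
Efficiency = H/L = 2.6427/2.6610 = 99.3%.

99.3%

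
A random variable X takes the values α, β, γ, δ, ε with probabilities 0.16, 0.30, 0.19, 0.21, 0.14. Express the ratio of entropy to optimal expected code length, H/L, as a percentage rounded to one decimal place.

Entropy H = −Σ p log₂ p ≈ 2.2693 bits.
Huffman merges: 7/50+4/25→3/10; 19/100+21/100→2/5; 3/10+3/10→3/5; 2/5+3/5→1. L = 23/10 ≈ 2.3000.
Efficiency = H/L = 2.2693/2.3000 = 98.7%.

98.7%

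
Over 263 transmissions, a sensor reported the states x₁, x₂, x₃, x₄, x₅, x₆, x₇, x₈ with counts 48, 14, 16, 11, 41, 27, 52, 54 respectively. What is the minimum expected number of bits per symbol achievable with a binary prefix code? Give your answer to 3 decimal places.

2.848 bits/symbol

Probabilities are the counts divided by 263.
Repeatedly combine the two least-probable nodes; the expected code length is the sum of the merged weights.
merge 11/263 + 14/263 → 25/263
merge 16/263 + 25/263 → 41/263
merge 27/263 + 41/263 → 68/263
merge 41/263 + 48/263 → 89/263
merge 52/263 + 54/263 → 106/263
merge 68/263 + 89/263 → 157/263
merge 106/263 + 157/263 → 1
L = 25/263 + 41/263 + 68/263 + 89/263 + 106/263 + 157/263 + 1 = 749/263 ≈ 2.848 bits/symbol.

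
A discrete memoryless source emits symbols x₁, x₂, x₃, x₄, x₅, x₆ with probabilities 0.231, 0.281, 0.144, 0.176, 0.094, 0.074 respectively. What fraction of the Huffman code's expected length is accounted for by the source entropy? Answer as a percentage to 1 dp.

Entropy H = −Σ p log₂ p ≈ 2.4453 bits.
Huffman merges: 37/500+47/500→21/125; 18/125+21/125→39/125; 22/125+231/1000→407/1000; 281/1000+39/125→593/1000; 407/1000+593/1000→1. L = 62/25 ≈ 2.4800.
Efficiency = H/L = 2.4453/2.4800 = 98.6%.

98.6%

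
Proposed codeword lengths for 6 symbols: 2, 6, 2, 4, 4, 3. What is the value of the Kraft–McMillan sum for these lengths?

With common denominator 2^6 = 64: Σ 2^(−ℓᵢ) = 16/64 + 1/64 + 16/64 + 4/64 + 4/64 + 8/64 = 49/64 = 0.765625.

0.765625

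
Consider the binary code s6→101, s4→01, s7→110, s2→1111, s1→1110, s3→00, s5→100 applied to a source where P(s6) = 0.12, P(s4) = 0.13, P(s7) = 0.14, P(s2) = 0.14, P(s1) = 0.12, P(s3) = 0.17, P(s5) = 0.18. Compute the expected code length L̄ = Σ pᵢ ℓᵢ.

L̄ = Σ pᵢ·ℓᵢ = 0.12·3 + 0.13·2 + 0.14·3 + 0.14·4 + 0.12·4 + 0.17·2 + 0.18·3 = 2.96 bits/symbol.

2.96 bits/symbol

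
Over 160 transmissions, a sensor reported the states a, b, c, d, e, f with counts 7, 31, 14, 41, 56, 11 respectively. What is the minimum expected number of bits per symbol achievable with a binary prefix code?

Probabilities are the counts divided by 160.
Repeatedly combine the two least-probable nodes; the expected code length is the sum of the merged weights.
merge 7/160 + 11/160 → 9/80
merge 7/80 + 9/80 → 1/5
merge 31/160 + 1/5 → 63/160
merge 41/160 + 7/20 → 97/160
merge 63/160 + 97/160 → 1
L = 9/80 + 1/5 + 63/160 + 97/160 + 1 = 37/16 = 2.3125 bits/symbol.

2.3125 bits/symbol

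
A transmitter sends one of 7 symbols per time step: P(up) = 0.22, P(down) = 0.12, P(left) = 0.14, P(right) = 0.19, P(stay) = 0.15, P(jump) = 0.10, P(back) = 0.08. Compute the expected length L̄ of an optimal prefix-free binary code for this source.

Repeatedly combine the two least-probable nodes; the expected code length is the sum of the merged weights.
merge 2/25 + 1/10 → 9/50
merge 3/25 + 7/50 → 13/50
merge 3/20 + 9/50 → 33/100
merge 19/100 + 11/50 → 41/100
merge 13/50 + 33/100 → 59/100
merge 41/100 + 59/100 → 1
L = 9/50 + 13/50 + 33/100 + 41/100 + 59/100 + 1 = 277/100 = 2.77 bits/symbol.

2.77 bits/symbol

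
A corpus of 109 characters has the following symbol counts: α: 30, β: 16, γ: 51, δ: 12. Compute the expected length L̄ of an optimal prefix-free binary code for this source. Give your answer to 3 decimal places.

1.789 bits/symbol

Probabilities are the counts divided by 109.
Repeatedly combine the two least-probable nodes; the expected code length is the sum of the merged weights.
merge 12/109 + 16/109 → 28/109
merge 28/109 + 30/109 → 58/109
merge 51/109 + 58/109 → 1
L = 28/109 + 58/109 + 1 = 195/109 ≈ 1.789 bits/symbol.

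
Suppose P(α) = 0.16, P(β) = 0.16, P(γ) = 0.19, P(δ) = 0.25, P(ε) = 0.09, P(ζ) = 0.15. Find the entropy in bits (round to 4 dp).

H = −Σ pᵢ log₂ pᵢ.
−0.16·log₂(0.16) = 0.4230
−0.16·log₂(0.16) = 0.4230
−0.19·log₂(0.19) = 0.4552
−0.25·log₂(0.25) = 0.5000
−0.09·log₂(0.09) = 0.3127
−0.15·log₂(0.15) = 0.4105
Sum ≈ 2.5245 → 2.5245 bits.

2.5245 bits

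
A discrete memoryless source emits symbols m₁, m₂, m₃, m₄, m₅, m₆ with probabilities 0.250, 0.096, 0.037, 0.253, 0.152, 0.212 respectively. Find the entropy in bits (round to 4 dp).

H = −Σ pᵢ log₂ pᵢ.
−0.250·log₂(0.250) = 0.5000
−0.096·log₂(0.096) = 0.3246
−0.037·log₂(0.037) = 0.1760
−0.253·log₂(0.253) = 0.5016
−0.152·log₂(0.152) = 0.4131
−0.212·log₂(0.212) = 0.4744
Sum ≈ 2.3897 → 2.3897 bits.

2.3897 bits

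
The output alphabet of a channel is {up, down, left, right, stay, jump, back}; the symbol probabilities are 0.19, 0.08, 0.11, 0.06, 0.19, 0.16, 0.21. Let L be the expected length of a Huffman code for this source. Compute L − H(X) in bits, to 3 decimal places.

Entropy H = −Σ p log₂ p ≈ 2.6916 bits.
Huffman merges: 3/50+2/25→7/50; 11/100+7/50→1/4; 4/25+19/100→7/20; 19/100+21/100→2/5; 1/4+7/20→3/5; 2/5+3/5→1. L = 137/50 ≈ 2.7400.
L − H = 2.7400 − 2.6916 = 0.048 bits.

0.048 bits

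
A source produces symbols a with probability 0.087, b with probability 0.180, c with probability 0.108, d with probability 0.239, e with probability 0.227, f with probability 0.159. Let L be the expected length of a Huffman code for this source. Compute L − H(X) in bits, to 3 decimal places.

Entropy H = −Σ p log₂ p ≈ 2.4995 bits.
Huffman merges: 87/1000+27/250→39/200; 159/1000+9/50→339/1000; 39/200+227/1000→211/500; 239/1000+339/1000→289/500; 211/500+289/500→1. L = 1267/500 ≈ 2.5340.
L − H = 2.5340 − 2.4995 = 0.034 bits.

0.034 bits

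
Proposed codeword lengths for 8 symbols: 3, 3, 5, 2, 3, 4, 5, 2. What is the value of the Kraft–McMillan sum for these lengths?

With common denominator 2^5 = 32: Σ 2^(−ℓᵢ) = 4/32 + 4/32 + 1/32 + 8/32 + 4/32 + 2/32 + 1/32 + 8/32 = 32/32 = 1.

1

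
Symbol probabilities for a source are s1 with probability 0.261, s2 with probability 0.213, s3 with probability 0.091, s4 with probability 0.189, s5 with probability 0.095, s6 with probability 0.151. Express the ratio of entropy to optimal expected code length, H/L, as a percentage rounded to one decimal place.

98.5%

Entropy H = −Σ p log₂ p ≈ 2.4844 bits.
Huffman merges: 91/1000+19/200→93/500; 151/1000+93/500→337/1000; 189/1000+213/1000→201/500; 261/1000+337/1000→299/500; 201/500+299/500→1. L = 2523/1000 ≈ 2.5230.
Efficiency = H/L = 2.4844/2.5230 = 98.5%.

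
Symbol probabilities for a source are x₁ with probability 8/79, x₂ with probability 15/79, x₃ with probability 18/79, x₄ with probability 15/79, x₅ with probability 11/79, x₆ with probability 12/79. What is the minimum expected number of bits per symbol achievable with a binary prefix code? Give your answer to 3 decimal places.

Repeatedly combine the two least-probable nodes; the expected code length is the sum of the merged weights.
merge 8/79 + 11/79 → 19/79
merge 12/79 + 15/79 → 27/79
merge 15/79 + 18/79 → 33/79
merge 19/79 + 27/79 → 46/79
merge 33/79 + 46/79 → 1
L = 19/79 + 27/79 + 33/79 + 46/79 + 1 = 204/79 ≈ 2.582 bits/symbol.

2.582 bits/symbol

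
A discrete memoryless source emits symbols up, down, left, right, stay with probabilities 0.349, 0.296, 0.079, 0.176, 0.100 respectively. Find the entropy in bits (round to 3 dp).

H = −Σ pᵢ log₂ pᵢ.
−0.349·log₂(0.349) = 0.5300
−0.296·log₂(0.296) = 0.5199
−0.079·log₂(0.079) = 0.2893
−0.176·log₂(0.176) = 0.4411
−0.100·log₂(0.100) = 0.3322
Sum ≈ 2.1125 → 2.113 bits.

2.113 bits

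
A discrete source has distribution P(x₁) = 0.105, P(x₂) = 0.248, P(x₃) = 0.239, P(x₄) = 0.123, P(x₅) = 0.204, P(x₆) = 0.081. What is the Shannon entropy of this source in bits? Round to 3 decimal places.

2.467 bits

H = −Σ pᵢ log₂ pᵢ.
−0.105·log₂(0.105) = 0.3414
−0.248·log₂(0.248) = 0.4989
−0.239·log₂(0.239) = 0.4935
−0.123·log₂(0.123) = 0.3719
−0.204·log₂(0.204) = 0.4678
−0.081·log₂(0.081) = 0.2937
Sum ≈ 2.4672 → 2.467 bits.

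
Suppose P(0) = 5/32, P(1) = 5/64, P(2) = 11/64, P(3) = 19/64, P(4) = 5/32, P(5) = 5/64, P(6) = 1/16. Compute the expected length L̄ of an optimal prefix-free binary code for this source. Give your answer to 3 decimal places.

2.672 bits/symbol

Repeatedly combine the two least-probable nodes; the expected code length is the sum of the merged weights.
merge 1/16 + 5/64 → 9/64
merge 5/64 + 9/64 → 7/32
merge 5/32 + 5/32 → 5/16
merge 11/64 + 7/32 → 25/64
merge 19/64 + 5/16 → 39/64
merge 25/64 + 39/64 → 1
L = 9/64 + 7/32 + 5/16 + 25/64 + 39/64 + 1 = 171/64 ≈ 2.672 bits/symbol.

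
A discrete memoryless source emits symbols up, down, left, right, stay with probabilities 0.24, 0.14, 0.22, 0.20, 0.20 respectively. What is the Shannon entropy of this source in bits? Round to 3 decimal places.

2.301 bits

H = −Σ pᵢ log₂ pᵢ.
−0.24·log₂(0.24) = 0.4941
−0.14·log₂(0.14) = 0.3971
−0.22·log₂(0.22) = 0.4806
−0.20·log₂(0.20) = 0.4644
−0.20·log₂(0.20) = 0.4644
Sum ≈ 2.3006 → 2.301 bits.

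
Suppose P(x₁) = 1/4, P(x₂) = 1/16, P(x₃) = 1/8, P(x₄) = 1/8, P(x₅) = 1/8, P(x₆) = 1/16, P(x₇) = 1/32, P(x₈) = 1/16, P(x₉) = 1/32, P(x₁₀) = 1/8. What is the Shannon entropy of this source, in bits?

3.0625 bits

Each probability is a power of 1/2, so log₂(1/p) is an integer.
H = Σ p·log₂(1/p) = 1/4·2 + 1/16·4 + 1/8·3 + 1/8·3 + 1/8·3 + 1/16·4 + 1/32·5 + 1/16·4 + 1/32·5 + 1/8·3 = 3.0625 bits.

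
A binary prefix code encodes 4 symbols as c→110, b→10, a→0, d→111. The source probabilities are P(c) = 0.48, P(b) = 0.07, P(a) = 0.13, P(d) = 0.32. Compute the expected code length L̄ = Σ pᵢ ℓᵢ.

2.67 bits/symbol

L̄ = Σ pᵢ·ℓᵢ = 0.48·3 + 0.07·2 + 0.13·1 + 0.32·3 = 2.67 bits/symbol.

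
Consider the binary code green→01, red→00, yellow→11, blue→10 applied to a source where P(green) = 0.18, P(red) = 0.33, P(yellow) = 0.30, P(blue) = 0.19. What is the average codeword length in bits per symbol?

L̄ = Σ pᵢ·ℓᵢ = 0.18·2 + 0.33·2 + 0.30·2 + 0.19·2 = 2 bits/symbol.

2 bits/symbol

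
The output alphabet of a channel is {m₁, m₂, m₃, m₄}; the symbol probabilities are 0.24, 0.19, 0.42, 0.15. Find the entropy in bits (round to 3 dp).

H = −Σ pᵢ log₂ pᵢ.
−0.24·log₂(0.24) = 0.4941
−0.19·log₂(0.19) = 0.4552
−0.42·log₂(0.42) = 0.5256
−0.15·log₂(0.15) = 0.4105
Sum ≈ 1.8856 → 1.886 bits.

1.886 bits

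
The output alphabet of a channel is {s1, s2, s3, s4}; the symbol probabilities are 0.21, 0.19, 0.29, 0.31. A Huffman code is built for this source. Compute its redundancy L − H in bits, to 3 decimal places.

Entropy H = −Σ p log₂ p ≈ 1.9697 bits.
Huffman merges: 19/100+21/100→2/5; 29/100+31/100→3/5; 2/5+3/5→1. L = 2 ≈ 2.0000.
L − H = 2.0000 − 1.9697 = 0.030 bits.

0.030 bits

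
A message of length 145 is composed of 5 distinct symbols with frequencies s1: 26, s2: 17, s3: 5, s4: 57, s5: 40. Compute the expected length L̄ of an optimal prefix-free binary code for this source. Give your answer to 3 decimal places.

Probabilities are the counts divided by 145.
Repeatedly combine the two least-probable nodes; the expected code length is the sum of the merged weights.
merge 1/29 + 17/145 → 22/145
merge 22/145 + 26/145 → 48/145
merge 8/29 + 48/145 → 88/145
merge 57/145 + 88/145 → 1
L = 22/145 + 48/145 + 88/145 + 1 = 303/145 ≈ 2.090 bits/symbol.

2.090 bits/symbol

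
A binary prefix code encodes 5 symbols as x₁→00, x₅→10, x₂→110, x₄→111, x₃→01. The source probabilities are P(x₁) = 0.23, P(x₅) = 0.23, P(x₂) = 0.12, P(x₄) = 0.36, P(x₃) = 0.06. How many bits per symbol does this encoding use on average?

L̄ = Σ pᵢ·ℓᵢ = 0.23·2 + 0.23·2 + 0.12·3 + 0.36·3 + 0.06·2 = 2.48 bits/symbol.

2.48 bits/symbol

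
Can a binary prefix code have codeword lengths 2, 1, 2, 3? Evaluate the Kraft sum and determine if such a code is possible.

1.125; no

With common denominator 2^3 = 8: Σ 2^(−ℓᵢ) = 2/8 + 4/8 + 2/8 + 1/8 = 9/8 = 1.125.
Kraft's inequality requires Σ ≤ 1; here Σ = 1.125 > 1, so no such prefix code exists.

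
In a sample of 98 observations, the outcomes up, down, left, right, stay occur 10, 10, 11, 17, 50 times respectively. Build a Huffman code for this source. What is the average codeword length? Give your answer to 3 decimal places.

1.980 bits/symbol

Probabilities are the counts divided by 98.
Repeatedly combine the two least-probable nodes; the expected code length is the sum of the merged weights.
merge 5/49 + 5/49 → 10/49
merge 11/98 + 17/98 → 2/7
merge 10/49 + 2/7 → 24/49
merge 24/49 + 25/49 → 1
L = 10/49 + 2/7 + 24/49 + 1 = 97/49 ≈ 1.980 bits/symbol.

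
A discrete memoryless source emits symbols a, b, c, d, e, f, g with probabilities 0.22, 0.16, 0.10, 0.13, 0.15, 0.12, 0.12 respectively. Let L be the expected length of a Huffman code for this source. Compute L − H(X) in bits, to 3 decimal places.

Entropy H = −Σ p log₂ p ≈ 2.7631 bits.
Huffman merges: 1/10+3/25→11/50; 3/25+13/100→1/4; 3/20+4/25→31/100; 11/50+11/50→11/25; 1/4+31/100→14/25; 11/25+14/25→1. L = 139/50 ≈ 2.7800.
L − H = 2.7800 − 2.7631 = 0.017 bits.

0.017 bits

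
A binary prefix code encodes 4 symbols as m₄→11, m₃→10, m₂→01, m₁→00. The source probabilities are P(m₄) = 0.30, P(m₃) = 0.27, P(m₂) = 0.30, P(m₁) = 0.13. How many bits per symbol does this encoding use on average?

L̄ = Σ pᵢ·ℓᵢ = 0.30·2 + 0.27·2 + 0.30·2 + 0.13·2 = 2 bits/symbol.

2 bits/symbol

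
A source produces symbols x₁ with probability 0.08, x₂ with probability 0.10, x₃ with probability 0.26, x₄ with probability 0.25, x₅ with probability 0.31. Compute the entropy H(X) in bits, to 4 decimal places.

H = −Σ pᵢ log₂ pᵢ.
−0.08·log₂(0.08) = 0.2915
−0.10·log₂(0.10) = 0.3322
−0.26·log₂(0.26) = 0.5053
−0.25·log₂(0.25) = 0.5000
−0.31·log₂(0.31) = 0.5238
Sum ≈ 2.1528 → 2.1528 bits.

2.1528 bits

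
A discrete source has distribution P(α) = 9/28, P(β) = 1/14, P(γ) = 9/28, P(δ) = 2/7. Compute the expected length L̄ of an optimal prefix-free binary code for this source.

2 bits/symbol

Repeatedly combine the two least-probable nodes; the expected code length is the sum of the merged weights.
merge 1/14 + 2/7 → 5/14
merge 9/28 + 9/28 → 9/14
merge 5/14 + 9/14 → 1
L = 5/14 + 9/14 + 1 = 2 bits/symbol.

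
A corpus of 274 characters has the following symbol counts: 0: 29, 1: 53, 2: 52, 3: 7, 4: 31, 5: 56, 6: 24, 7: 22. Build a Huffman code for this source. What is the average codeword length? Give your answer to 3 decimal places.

2.901 bits/symbol

Probabilities are the counts divided by 274.
Repeatedly combine the two least-probable nodes; the expected code length is the sum of the merged weights.
merge 7/274 + 11/137 → 29/274
merge 12/137 + 29/274 → 53/274
merge 29/274 + 31/274 → 30/137
merge 26/137 + 53/274 → 105/274
merge 53/274 + 28/137 → 109/274
merge 30/137 + 105/274 → 165/274
merge 109/274 + 165/274 → 1
L = 29/274 + 53/274 + 30/137 + 105/274 + 109/274 + 165/274 + 1 = 795/274 ≈ 2.901 bits/symbol.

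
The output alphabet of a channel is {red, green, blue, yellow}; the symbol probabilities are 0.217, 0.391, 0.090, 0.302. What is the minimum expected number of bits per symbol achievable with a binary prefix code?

1.916 bits/symbol

Repeatedly combine the two least-probable nodes; the expected code length is the sum of the merged weights.
merge 9/100 + 217/1000 → 307/1000
merge 151/500 + 307/1000 → 609/1000
merge 391/1000 + 609/1000 → 1
L = 307/1000 + 609/1000 + 1 = 479/250 = 1.916 bits/symbol.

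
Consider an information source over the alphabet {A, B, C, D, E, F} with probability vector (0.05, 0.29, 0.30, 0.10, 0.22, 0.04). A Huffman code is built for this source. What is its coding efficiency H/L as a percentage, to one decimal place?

Entropy H = −Σ p log₂ p ≈ 2.2536 bits.
Huffman merges: 1/25+1/20→9/100; 9/100+1/10→19/100; 19/100+11/50→41/100; 29/100+3/10→59/100; 41/100+59/100→1. L = 57/25 ≈ 2.2800.
Efficiency = H/L = 2.2536/2.2800 = 98.8%.

98.8%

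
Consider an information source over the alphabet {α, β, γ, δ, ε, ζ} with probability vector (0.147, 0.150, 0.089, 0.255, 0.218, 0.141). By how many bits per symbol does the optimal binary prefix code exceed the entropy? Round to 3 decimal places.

Entropy H = −Σ p log₂ p ≈ 2.5081 bits.
Huffman merges: 89/1000+141/1000→23/100; 147/1000+3/20→297/1000; 109/500+23/100→56/125; 51/200+297/1000→69/125; 56/125+69/125→1. L = 2527/1000 ≈ 2.5270.
L − H = 2.5270 − 2.5081 = 0.019 bits.

0.019 bits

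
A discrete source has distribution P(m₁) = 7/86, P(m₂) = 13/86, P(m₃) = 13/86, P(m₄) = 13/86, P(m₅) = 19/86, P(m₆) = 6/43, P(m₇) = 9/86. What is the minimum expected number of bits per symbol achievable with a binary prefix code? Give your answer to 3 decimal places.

Repeatedly combine the two least-probable nodes; the expected code length is the sum of the merged weights.
merge 7/86 + 9/86 → 8/43
merge 6/43 + 13/86 → 25/86
merge 13/86 + 13/86 → 13/43
merge 8/43 + 19/86 → 35/86
merge 25/86 + 13/43 → 51/86
merge 35/86 + 51/86 → 1
L = 8/43 + 25/86 + 13/43 + 35/86 + 51/86 + 1 = 239/86 ≈ 2.779 bits/symbol.

2.779 bits/symbol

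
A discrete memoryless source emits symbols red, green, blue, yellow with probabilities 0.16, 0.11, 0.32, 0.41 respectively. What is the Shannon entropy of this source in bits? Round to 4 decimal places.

1.8267 bits

H = −Σ pᵢ log₂ pᵢ.
−0.16·log₂(0.16) = 0.4230
−0.11·log₂(0.11) = 0.3503
−0.32·log₂(0.32) = 0.5260
−0.41·log₂(0.41) = 0.5274
Sum ≈ 1.8267 → 1.8267 bits.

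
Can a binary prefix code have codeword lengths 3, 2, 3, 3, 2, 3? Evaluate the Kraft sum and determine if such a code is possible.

With common denominator 2^3 = 8: Σ 2^(−ℓᵢ) = 1/8 + 2/8 + 1/8 + 1/8 + 2/8 + 1/8 = 8/8 = 1.
Kraft's inequality requires Σ ≤ 1; here Σ = 1 ≤ 1, so such a prefix code exists.

1; yes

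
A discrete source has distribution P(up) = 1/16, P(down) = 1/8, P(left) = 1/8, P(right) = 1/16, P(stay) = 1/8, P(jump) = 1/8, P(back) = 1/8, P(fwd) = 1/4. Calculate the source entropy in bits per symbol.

Each probability is a power of 1/2, so log₂(1/p) is an integer.
H = Σ p·log₂(1/p) = 1/16·4 + 1/8·3 + 1/8·3 + 1/16·4 + 1/8·3 + 1/8·3 + 1/8·3 + 1/4·2 = 2.875 bits.

2.875 bits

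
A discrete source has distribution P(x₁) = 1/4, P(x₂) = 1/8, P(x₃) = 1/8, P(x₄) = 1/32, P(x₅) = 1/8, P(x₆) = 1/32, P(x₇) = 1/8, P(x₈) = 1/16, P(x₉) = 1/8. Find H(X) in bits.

2.9375 bits

Each probability is a power of 1/2, so log₂(1/p) is an integer.
H = Σ p·log₂(1/p) = 1/4·2 + 1/8·3 + 1/8·3 + 1/32·5 + 1/8·3 + 1/32·5 + 1/8·3 + 1/16·4 + 1/8·3 = 2.9375 bits.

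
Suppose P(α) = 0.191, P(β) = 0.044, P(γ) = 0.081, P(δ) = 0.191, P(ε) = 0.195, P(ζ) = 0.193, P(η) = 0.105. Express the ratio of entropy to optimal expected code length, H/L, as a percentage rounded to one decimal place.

Entropy H = −Σ p log₂ p ≈ 2.6637 bits.
Huffman merges: 11/250+81/1000→1/8; 21/200+1/8→23/100; 191/1000+191/1000→191/500; 193/1000+39/200→97/250; 23/100+191/500→153/250; 97/250+153/250→1. L = 2737/1000 ≈ 2.7370.
Efficiency = H/L = 2.6637/2.7370 = 97.3%.

97.3%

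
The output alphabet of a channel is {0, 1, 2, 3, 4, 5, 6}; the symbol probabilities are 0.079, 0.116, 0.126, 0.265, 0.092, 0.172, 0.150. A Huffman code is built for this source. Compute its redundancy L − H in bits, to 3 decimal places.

Entropy H = −Σ p log₂ p ≈ 2.6981 bits.
Huffman merges: 79/1000+23/250→171/1000; 29/250+63/500→121/500; 3/20+171/1000→321/1000; 43/250+121/500→207/500; 53/200+321/1000→293/500; 207/500+293/500→1. L = 1367/500 ≈ 2.7340.
L − H = 2.7340 − 2.6981 = 0.036 bits.

0.036 bits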